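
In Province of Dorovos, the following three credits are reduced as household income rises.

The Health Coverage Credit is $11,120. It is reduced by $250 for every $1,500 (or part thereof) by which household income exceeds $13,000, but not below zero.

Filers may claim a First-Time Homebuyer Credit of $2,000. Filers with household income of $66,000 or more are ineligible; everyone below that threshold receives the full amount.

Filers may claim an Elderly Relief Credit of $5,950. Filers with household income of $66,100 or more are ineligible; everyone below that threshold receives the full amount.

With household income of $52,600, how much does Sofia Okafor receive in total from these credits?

$12,320

Health Coverage Credit: income exceeds $13,000 by $39,600, which is 27 full-or-partial $1,500 increments; reduction = 27 × $250 = $6,750, leaving $4,370.
First-Time Homebuyer Credit: $52,600 is below the $66,000 cutoff, so the full $2,000 applies.
Elderly Relief Credit: $52,600 is below the $66,100 cutoff, so the full $5,950 applies.
Total: $4,370 + $2,000 + $5,950 = $12,320.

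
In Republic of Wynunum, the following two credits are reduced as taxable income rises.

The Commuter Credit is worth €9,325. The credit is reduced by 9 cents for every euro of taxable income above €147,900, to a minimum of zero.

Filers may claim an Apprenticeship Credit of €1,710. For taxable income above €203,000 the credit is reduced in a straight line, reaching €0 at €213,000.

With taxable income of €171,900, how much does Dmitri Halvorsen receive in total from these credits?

Commuter Credit: 9% of the €24,000 excess over €147,900 is €2,160; credit = €9,325 − €2,160 = €7,165.
Apprenticeship Credit: €171,900 is at or below the €203,000 threshold, so the full €1,710 applies.
Total: €7,165 + €1,710 = €8,875.

€8,875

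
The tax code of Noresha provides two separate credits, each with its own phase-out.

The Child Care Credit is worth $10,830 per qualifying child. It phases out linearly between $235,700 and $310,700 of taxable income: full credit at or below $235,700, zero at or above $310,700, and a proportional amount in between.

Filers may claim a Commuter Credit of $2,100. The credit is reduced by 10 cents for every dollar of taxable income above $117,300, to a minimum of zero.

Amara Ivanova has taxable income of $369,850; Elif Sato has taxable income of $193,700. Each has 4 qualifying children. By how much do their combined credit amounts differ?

Amara ($369,850): Child Care Credit: base = 4 × $10,830 = $43,320. $369,850 is at or above $310,700, so the credit is $0. Commuter Credit: 10% of the $252,550 excess over $117,300 is $25,255 ≥ base, so the credit is $0. total $0 + $0 = $0
Elif ($193,700): Child Care Credit: base = 4 × $10,830 = $43,320. $193,700 is at or below the $235,700 threshold, so the full $43,320 applies. Commuter Credit: 10% of the $76,400 excess over $117,300 is $7,640 ≥ base, so the credit is $0. total $43,320 + $0 = $43,320
Difference: |$0 − $43,320| = $43,320.

$43,320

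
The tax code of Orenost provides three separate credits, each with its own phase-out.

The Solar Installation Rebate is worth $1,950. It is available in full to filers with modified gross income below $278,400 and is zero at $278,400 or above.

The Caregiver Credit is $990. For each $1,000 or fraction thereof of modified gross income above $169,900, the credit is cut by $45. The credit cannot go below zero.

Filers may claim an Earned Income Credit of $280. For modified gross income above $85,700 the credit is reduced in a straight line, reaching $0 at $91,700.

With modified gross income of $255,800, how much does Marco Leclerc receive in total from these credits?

Solar Installation Rebate: $255,800 is below the $278,400 cutoff, so the full $1,950 applies.
Caregiver Credit: income exceeds $169,900 by $85,900 → 86 increments × $45 = $3,870 ≥ base, so the credit is $0.
Earned Income Credit: $255,800 is at or above $91,700, so the credit is $0.
Total: $1,950 + $0 + $0 = $1,950.

$1,950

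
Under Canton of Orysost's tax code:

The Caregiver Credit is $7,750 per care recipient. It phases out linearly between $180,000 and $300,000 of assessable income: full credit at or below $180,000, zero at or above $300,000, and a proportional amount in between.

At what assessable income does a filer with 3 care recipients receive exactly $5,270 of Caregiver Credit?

$272,800

Full credit = 3 × $7,750 = $23,250.
$5,270 is 5,270/23,250 of the full $23,250, so 17,980/23,250 of the $120,000 range has been used: income = $180,000 + $120,000 × 17,980/23,250 = $272,800.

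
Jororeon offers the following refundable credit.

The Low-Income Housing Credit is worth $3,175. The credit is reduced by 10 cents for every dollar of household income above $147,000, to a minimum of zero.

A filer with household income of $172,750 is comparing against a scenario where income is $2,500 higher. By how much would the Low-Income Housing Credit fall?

At $172,750 — 10% of the $25,750 excess over $147,000 is $2,575; credit = $3,175 − $2,575 = $600.
At $175,250 — 10% of the $28,250 excess over $147,000 is $2,825; credit = $3,175 − $2,825 = $350.
Lost: $600 − $350 = $250.

$250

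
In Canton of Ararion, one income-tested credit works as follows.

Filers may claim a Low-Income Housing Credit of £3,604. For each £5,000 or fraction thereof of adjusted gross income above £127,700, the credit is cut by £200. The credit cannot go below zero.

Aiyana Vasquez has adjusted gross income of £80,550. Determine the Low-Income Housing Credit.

Low-Income Housing Credit: £80,550 is at or below the £127,700 threshold, so the full £3,604 applies.

£3,604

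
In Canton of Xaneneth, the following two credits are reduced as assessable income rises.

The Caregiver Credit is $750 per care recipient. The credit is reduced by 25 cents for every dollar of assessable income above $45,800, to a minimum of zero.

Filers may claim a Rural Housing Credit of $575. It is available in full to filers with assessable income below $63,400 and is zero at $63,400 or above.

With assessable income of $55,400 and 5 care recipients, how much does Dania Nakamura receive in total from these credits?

$1,925

Caregiver Credit: base = 5 × $750 = $3,750. 25% of the $9,600 excess over $45,800 is $2,400; credit = $3,750 − $2,400 = $1,350.
Rural Housing Credit: $55,400 is below the $63,400 cutoff, so the full $575 applies.
Total: $1,350 + $575 = $1,925.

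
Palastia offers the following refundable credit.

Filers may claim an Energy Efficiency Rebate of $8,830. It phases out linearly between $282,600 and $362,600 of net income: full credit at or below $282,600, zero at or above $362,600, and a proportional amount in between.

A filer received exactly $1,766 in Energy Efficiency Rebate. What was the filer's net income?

$1,766 is 1,766/8,830 of the full $8,830, so 7,064/8,830 of the $80,000 range has been used: income = $282,600 + $80,000 × 7,064/8,830 = $346,600.

$346,600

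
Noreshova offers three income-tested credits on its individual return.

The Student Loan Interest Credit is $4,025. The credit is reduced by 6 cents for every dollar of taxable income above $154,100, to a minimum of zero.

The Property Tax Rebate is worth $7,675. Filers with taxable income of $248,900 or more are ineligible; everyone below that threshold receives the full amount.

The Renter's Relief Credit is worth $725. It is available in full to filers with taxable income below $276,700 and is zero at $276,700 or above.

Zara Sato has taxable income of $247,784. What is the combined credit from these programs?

$8,400

Student Loan Interest Credit: 6% of the $93,684 excess over $154,100 is $5,621.04 ≥ base, so the credit is $0.
Property Tax Rebate: $247,784 is below the $248,900 cutoff, so the full $7,675 applies.
Renter's Relief Credit: $247,784 is below the $276,700 cutoff, so the full $725 applies.
Total: $0 + $7,675 + $725 = $8,400.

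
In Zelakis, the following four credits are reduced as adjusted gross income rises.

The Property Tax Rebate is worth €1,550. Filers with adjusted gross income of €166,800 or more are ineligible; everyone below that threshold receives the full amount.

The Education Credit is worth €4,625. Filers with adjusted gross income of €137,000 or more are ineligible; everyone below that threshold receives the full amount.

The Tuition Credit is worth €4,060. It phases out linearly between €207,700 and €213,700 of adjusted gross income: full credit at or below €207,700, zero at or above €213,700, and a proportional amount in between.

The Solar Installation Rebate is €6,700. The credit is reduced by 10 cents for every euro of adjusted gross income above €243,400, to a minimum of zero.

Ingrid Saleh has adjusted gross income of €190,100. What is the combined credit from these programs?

€10,760

Property Tax Rebate: €190,100 meets or exceeds the €166,800 cutoff, so the credit is €0.
Education Credit: €190,100 meets or exceeds the €137,000 cutoff, so the credit is €0.
Tuition Credit: €190,100 is at or below the €207,700 threshold, so the full €4,060 applies.
Solar Installation Rebate: €190,100 is at or below the €243,400 threshold, so the full €6,700 applies.
Total: €0 + €0 + €4,060 + €6,700 = €10,760.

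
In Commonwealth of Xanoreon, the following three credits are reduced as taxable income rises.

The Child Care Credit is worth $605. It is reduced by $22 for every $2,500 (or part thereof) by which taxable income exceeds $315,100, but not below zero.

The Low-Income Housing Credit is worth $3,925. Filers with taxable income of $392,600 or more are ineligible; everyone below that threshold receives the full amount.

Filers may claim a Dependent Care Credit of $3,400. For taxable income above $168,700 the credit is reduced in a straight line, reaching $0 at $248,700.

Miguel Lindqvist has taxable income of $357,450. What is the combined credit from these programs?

Child Care Credit: income exceeds $315,100 by $42,350, which is 17 full-or-partial $2,500 increments; reduction = 17 × $22 = $374, leaving $231.
Low-Income Housing Credit: $357,450 is below the $392,600 cutoff, so the full $3,925 applies.
Dependent Care Credit: $357,450 is at or above $248,700, so the credit is $0.
Total: $231 + $3,925 + $0 = $4,156.

$4,156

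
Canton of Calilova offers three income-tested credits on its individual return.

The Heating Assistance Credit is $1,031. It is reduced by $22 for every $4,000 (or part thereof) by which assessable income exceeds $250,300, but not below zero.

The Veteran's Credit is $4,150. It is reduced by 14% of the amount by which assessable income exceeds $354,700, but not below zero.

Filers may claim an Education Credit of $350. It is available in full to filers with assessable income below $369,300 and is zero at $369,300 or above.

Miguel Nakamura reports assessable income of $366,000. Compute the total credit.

Heating Assistance Credit: income exceeds $250,300 by $115,700, which is 29 full-or-partial $4,000 increments; reduction = 29 × $22 = $638, leaving $393.
Veteran's Credit: 14% of the $11,300 excess over $354,700 is $1,582; credit = $4,150 − $1,582 = $2,568.
Education Credit: $366,000 is below the $369,300 cutoff, so the full $350 applies.
Total: $393 + $2,568 + $350 = $3,311.

$3,311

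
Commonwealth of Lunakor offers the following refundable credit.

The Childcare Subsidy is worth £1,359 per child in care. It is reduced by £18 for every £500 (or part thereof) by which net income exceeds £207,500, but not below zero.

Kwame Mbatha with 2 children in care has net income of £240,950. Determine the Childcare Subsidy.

£1,512

Childcare Subsidy: base = 2 × £1,359 = £2,718. income exceeds £207,500 by £33,450, which is 67 full-or-partial £500 increments; reduction = 67 × £18 = £1,206, leaving £1,512.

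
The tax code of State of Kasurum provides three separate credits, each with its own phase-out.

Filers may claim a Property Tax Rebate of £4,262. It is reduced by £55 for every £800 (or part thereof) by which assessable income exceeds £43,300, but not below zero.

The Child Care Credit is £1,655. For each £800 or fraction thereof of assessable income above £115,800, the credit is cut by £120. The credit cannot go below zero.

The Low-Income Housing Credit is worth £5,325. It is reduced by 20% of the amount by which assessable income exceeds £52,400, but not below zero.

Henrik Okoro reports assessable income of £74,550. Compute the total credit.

Property Tax Rebate: income exceeds £43,300 by £31,250, which is 40 full-or-partial £800 increments; reduction = 40 × £55 = £2,200, leaving £2,062.
Child Care Credit: £74,550 is at or below the £115,800 threshold, so the full £1,655 applies.
Low-Income Housing Credit: 20% of the £22,150 excess over £52,400 is £4,430; credit = £5,325 − £4,430 = £895.
Total: £2,062 + £1,655 + £895 = £4,612.

£4,612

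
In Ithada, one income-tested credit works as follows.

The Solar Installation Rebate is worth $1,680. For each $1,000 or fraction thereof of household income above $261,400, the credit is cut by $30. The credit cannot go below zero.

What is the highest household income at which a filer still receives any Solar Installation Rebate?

After 55 increments the reduction is 55 × $30 = $1,650, leaving $30; one more increment wipes it out. Increment 55 ends at excess 55 × $1,000 = $55,000, so the highest qualifying income is $261,400 + $55,000 = $316,400.

$316,400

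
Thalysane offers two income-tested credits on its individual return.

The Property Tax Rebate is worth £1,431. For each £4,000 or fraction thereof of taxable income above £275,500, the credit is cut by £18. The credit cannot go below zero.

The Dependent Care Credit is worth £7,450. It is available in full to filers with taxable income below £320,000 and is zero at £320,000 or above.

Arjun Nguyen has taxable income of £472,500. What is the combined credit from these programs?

£531

Property Tax Rebate: income exceeds £275,500 by £197,000, which is 50 full-or-partial £4,000 increments; reduction = 50 × £18 = £900, leaving £531.
Dependent Care Credit: £472,500 meets or exceeds the £320,000 cutoff, so the credit is £0.
Total: £531 + £0 = £531.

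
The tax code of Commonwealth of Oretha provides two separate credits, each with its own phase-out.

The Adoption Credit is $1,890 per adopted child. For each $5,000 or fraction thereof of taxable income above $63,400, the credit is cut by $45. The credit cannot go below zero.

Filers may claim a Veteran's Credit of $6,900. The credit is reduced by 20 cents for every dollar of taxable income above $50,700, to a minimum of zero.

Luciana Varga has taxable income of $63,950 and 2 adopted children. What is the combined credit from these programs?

$7,985

Adoption Credit: base = 2 × $1,890 = $3,780. income exceeds $63,400 by $550, which is 1 full-or-partial $5,000 increment; reduction = 1 × $45 = $45, leaving $3,735.
Veteran's Credit: 20% of the $13,250 excess over $50,700 is $2,650; credit = $6,900 − $2,650 = $4,250.
Total: $3,735 + $4,250 = $7,985.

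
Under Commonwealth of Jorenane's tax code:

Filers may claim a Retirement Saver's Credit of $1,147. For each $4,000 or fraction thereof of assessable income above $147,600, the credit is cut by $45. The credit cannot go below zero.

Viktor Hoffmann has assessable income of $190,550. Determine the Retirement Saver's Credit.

$652

Retirement Saver's Credit: income exceeds $147,600 by $42,950, which is 11 full-or-partial $4,000 increments; reduction = 11 × $45 = $495, leaving $652.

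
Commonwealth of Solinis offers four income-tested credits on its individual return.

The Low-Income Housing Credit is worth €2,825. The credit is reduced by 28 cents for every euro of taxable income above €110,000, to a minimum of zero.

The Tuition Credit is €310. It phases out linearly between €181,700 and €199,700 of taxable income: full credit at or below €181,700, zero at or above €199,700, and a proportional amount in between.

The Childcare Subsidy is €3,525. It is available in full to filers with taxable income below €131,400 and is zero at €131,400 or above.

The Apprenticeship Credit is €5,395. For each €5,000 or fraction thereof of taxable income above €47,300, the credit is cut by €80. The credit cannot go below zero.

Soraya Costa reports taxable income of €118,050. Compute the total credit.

Low-Income Housing Credit: 28% of the €8,050 excess over €110,000 is €2,254; credit = €2,825 − €2,254 = €571.
Tuition Credit: €118,050 is at or below the €181,700 threshold, so the full €310 applies.
Childcare Subsidy: €118,050 is below the €131,400 cutoff, so the full €3,525 applies.
Apprenticeship Credit: income exceeds €47,300 by €70,750, which is 15 full-or-partial €5,000 increments; reduction = 15 × €80 = €1,200, leaving €4,195.
Total: €571 + €310 + €3,525 + €4,195 = €8,601.

€8,601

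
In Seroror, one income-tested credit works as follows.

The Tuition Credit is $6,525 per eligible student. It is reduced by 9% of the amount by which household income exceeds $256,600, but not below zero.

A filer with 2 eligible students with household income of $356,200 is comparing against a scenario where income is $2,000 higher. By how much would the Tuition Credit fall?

$180

At $356,200 — base = 2 × $6,525 = $13,050. 9% of the $99,600 excess over $256,600 is $8,964; credit = $13,050 − $8,964 = $4,086.
At $358,200 — base = 2 × $6,525 = $13,050. 9% of the $101,600 excess over $256,600 is $9,144; credit = $13,050 − $9,144 = $3,906.
Lost: $4,086 − $3,906 = $180.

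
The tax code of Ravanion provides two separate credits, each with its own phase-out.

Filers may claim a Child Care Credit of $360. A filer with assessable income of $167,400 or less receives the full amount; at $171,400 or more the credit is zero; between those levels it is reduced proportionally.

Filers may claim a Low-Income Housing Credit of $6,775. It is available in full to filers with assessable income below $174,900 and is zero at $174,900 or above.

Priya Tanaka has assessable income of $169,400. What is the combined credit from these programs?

$6,955

Child Care Credit: $169,400 is $2,000 into a $4,000 phase-out range, leaving 2,000/4,000 of the credit: $360 × 2,000/4,000 = $180.
Low-Income Housing Credit: $169,400 is below the $174,900 cutoff, so the full $6,775 applies.
Total: $180 + $6,775 = $6,955.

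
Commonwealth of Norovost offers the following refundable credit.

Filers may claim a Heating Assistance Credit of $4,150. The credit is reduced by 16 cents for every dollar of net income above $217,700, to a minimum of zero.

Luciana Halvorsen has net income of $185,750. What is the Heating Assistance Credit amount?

Heating Assistance Credit: $185,750 is at or below the $217,700 threshold, so the full $4,150 applies.

$4,150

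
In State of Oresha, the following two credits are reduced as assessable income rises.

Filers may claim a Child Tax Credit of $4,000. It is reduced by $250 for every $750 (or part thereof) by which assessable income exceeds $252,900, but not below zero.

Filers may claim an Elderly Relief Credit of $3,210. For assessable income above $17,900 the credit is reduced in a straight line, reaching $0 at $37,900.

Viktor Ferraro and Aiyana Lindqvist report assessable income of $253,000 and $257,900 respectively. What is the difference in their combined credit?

$1,500

Viktor ($253,000): Child Tax Credit: income exceeds $252,900 by $100, which is 1 full-or-partial $750 increment; reduction = 1 × $250 = $250, leaving $3,750. Elderly Relief Credit: $253,000 is at or above $37,900, so the credit is $0. total $3,750 + $0 = $3,750
Aiyana ($257,900): Child Tax Credit: income exceeds $252,900 by $5,000, which is 7 full-or-partial $750 increments; reduction = 7 × $250 = $1,750, leaving $2,250. Elderly Relief Credit: $257,900 is at or above $37,900, so the credit is $0. total $2,250 + $0 = $2,250
Difference: |$3,750 − $2,250| = $1,500.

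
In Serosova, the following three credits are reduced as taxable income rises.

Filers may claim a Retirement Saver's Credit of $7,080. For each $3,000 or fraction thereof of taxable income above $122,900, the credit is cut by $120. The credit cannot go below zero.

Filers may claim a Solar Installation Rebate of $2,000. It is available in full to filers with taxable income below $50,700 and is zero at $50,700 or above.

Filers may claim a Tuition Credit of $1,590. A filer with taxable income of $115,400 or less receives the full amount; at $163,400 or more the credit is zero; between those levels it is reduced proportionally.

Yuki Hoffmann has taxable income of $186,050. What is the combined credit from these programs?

Retirement Saver's Credit: income exceeds $122,900 by $63,150, which is 22 full-or-partial $3,000 increments; reduction = 22 × $120 = $2,640, leaving $4,440.
Solar Installation Rebate: $186,050 meets or exceeds the $50,700 cutoff, so the credit is $0.
Tuition Credit: $186,050 is at or above $163,400, so the credit is $0.
Total: $4,440 + $0 + $0 = $4,440.

$4,440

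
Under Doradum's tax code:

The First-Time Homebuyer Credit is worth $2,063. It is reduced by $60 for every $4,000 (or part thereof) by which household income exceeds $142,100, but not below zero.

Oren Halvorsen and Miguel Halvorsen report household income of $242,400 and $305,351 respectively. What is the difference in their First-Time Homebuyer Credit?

$503

Oren ($242,400): First-Time Homebuyer Credit: income exceeds $142,100 by $100,300, which is 26 full-or-partial $4,000 increments; reduction = 26 × $60 = $1,560, leaving $503.
Miguel ($305,351): First-Time Homebuyer Credit: income exceeds $142,100 by $163,251 → 41 increments × $60 = $2,460 ≥ base, so the credit is $0.
Difference: |$503 − $0| = $503.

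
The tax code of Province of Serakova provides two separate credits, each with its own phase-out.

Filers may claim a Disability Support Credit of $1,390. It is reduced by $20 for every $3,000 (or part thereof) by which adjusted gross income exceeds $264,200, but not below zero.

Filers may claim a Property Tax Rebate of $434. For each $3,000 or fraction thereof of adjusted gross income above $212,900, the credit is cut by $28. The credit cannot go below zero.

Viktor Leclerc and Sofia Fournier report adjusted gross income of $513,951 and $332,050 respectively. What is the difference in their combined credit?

$930

Viktor ($513,951): Disability Support Credit: income exceeds $264,200 by $249,751 → 84 increments × $20 = $1,680 ≥ base, so the credit is $0. Property Tax Rebate: income exceeds $212,900 by $301,051 → 101 increments × $28 = $2,828 ≥ base, so the credit is $0. total $0 + $0 = $0
Sofia ($332,050): Disability Support Credit: income exceeds $264,200 by $67,850, which is 23 full-or-partial $3,000 increments; reduction = 23 × $20 = $460, leaving $930. Property Tax Rebate: income exceeds $212,900 by $119,150 → 40 increments × $28 = $1,120 ≥ base, so the credit is $0. total $930 + $0 = $930
Difference: |$0 − $930| = $930.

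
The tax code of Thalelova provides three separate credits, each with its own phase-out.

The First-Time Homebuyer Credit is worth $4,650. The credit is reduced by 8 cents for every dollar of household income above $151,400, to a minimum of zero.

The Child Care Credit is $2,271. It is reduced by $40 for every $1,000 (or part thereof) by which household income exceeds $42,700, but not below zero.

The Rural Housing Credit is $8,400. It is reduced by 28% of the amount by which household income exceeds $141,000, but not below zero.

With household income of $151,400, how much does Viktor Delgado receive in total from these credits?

First-Time Homebuyer Credit: $151,400 is at or below the $151,400 threshold, so the full $4,650 applies.
Child Care Credit: income exceeds $42,700 by $108,700 → 109 increments × $40 = $4,360 ≥ base, so the credit is $0.
Rural Housing Credit: 28% of the $10,400 excess over $141,000 is $2,912; credit = $8,400 − $2,912 = $5,488.
Total: $4,650 + $0 + $5,488 = $10,138.

$10,138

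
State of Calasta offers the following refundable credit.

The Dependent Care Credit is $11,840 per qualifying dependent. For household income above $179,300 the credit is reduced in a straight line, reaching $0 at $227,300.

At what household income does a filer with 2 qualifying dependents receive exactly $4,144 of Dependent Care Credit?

Full credit = 2 × $11,840 = $23,680.
$4,144 is 4,144/23,680 of the full $23,680, so 19,536/23,680 of the $48,000 range has been used: income = $179,300 + $48,000 × 19,536/23,680 = $218,900.

$218,900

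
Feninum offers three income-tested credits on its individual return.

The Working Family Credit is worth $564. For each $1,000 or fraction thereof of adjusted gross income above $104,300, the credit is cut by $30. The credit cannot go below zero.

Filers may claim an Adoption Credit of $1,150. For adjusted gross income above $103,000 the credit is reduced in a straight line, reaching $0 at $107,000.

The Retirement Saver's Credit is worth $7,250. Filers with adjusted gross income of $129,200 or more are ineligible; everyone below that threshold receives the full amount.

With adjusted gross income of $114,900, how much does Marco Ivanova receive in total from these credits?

$7,484

Working Family Credit: income exceeds $104,300 by $10,600, which is 11 full-or-partial $1,000 increments; reduction = 11 × $30 = $330, leaving $234.
Adoption Credit: $114,900 is at or above $107,000, so the credit is $0.
Retirement Saver's Credit: $114,900 is below the $129,200 cutoff, so the full $7,250 applies.
Total: $234 + $0 + $7,250 = $7,484.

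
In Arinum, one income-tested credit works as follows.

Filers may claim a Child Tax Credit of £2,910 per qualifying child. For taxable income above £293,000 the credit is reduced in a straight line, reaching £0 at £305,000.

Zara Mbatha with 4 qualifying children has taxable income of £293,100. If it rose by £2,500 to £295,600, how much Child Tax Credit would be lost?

At £293,100 — base = 4 × £2,910 = £11,640. £293,100 is £100 into a £12,000 phase-out range, leaving 11,900/12,000 of the credit: £11,640 × 11,900/12,000 = £11,543.
At £295,600 — base = 4 × £2,910 = £11,640. £295,600 is £2,600 into a £12,000 phase-out range, leaving 9,400/12,000 of the credit: £11,640 × 9,400/12,000 = £9,118.
Lost: £11,543 − £9,118 = £2,425.

£2,425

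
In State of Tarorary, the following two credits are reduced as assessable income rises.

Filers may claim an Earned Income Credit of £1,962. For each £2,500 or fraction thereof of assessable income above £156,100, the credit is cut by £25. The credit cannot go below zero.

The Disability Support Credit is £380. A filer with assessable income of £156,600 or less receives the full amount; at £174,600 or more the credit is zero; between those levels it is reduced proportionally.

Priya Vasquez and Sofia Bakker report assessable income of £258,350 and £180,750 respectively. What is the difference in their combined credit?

Priya (£258,350): Earned Income Credit: income exceeds £156,100 by £102,250, which is 41 full-or-partial £2,500 increments; reduction = 41 × £25 = £1,025, leaving £937. Disability Support Credit: £258,350 is at or above £174,600, so the credit is £0. total £937 + £0 = £937
Sofia (£180,750): Earned Income Credit: income exceeds £156,100 by £24,650, which is 10 full-or-partial £2,500 increments; reduction = 10 × £25 = £250, leaving £1,712. Disability Support Credit: £180,750 is at or above £174,600, so the credit is £0. total £1,712 + £0 = £1,712
Difference: |£937 − £1,712| = £775.

£775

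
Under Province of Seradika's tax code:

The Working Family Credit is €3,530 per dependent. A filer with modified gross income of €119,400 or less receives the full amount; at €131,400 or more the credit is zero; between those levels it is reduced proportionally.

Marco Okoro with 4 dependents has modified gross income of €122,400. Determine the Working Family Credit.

Working Family Credit: base = 4 × €3,530 = €14,120. €122,400 is €3,000 into a €12,000 phase-out range, leaving 9,000/12,000 of the credit: €14,120 × 9,000/12,000 = €10,590.

€10,590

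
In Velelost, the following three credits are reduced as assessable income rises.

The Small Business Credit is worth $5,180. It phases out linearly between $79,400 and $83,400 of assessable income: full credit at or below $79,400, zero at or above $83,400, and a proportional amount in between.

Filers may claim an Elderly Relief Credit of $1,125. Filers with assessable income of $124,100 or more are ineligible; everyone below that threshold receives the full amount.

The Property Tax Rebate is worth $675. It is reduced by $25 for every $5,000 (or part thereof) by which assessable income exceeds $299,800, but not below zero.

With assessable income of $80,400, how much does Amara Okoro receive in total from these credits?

Small Business Credit: $80,400 is $1,000 into a $4,000 phase-out range, leaving 3,000/4,000 of the credit: $5,180 × 3,000/4,000 = $3,885.
Elderly Relief Credit: $80,400 is below the $124,100 cutoff, so the full $1,125 applies.
Property Tax Rebate: $80,400 is at or below the $299,800 threshold, so the full $675 applies.
Total: $3,885 + $1,125 + $675 = $5,685.

$5,685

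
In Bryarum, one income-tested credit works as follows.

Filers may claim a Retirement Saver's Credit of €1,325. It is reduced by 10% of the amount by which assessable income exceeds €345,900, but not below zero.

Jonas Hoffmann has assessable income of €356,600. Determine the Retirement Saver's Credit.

Retirement Saver's Credit: 10% of the €10,700 excess over €345,900 is €1,070; credit = €1,325 − €1,070 = €255.

€255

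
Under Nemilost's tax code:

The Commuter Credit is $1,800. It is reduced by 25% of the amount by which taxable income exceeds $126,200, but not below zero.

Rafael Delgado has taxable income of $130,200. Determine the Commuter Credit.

Commuter Credit: 25% of the $4,000 excess over $126,200 is $1,000; credit = $1,800 − $1,000 = $800.

$800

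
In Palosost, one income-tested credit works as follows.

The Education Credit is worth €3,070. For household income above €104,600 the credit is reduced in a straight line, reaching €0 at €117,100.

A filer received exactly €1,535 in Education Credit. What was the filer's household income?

€110,850

€1,535 is 1,535/3,070 of the full €3,070, so 1,535/3,070 of the €12,500 range has been used: income = €104,600 + €12,500 × 1,535/3,070 = €110,850.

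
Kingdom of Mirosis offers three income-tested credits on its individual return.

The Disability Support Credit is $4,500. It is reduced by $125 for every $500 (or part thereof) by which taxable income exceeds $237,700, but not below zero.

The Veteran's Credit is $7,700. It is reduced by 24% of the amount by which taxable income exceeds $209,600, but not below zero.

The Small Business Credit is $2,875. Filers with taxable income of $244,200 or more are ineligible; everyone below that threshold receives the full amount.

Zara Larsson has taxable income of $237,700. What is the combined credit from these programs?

$8,331

Disability Support Credit: $237,700 is at or below the $237,700 threshold, so the full $4,500 applies.
Veteran's Credit: 24% of the $28,100 excess over $209,600 is $6,744; credit = $7,700 − $6,744 = $956.
Small Business Credit: $237,700 is below the $244,200 cutoff, so the full $2,875 applies.
Total: $4,500 + $956 + $2,875 = $8,331.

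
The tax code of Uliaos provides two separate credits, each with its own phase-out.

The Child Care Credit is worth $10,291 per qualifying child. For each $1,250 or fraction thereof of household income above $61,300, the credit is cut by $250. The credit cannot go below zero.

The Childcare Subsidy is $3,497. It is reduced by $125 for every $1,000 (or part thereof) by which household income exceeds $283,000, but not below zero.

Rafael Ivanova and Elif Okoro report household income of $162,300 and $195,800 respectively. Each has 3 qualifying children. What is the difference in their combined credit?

$6,750

Rafael ($162,300): Child Care Credit: base = 3 × $10,291 = $30,873. income exceeds $61,300 by $101,000, which is 81 full-or-partial $1,250 increments; reduction = 81 × $250 = $20,250, leaving $10,623. Childcare Subsidy: $162,300 is at or below the $283,000 threshold, so the full $3,497 applies. total $10,623 + $3,497 = $14,120
Elif ($195,800): Child Care Credit: base = 3 × $10,291 = $30,873. income exceeds $61,300 by $134,500, which is 108 full-or-partial $1,250 increments; reduction = 108 × $250 = $27,000, leaving $3,873. Childcare Subsidy: $195,800 is at or below the $283,000 threshold, so the full $3,497 applies. total $3,873 + $3,497 = $7,370
Difference: |$14,120 − $7,370| = $6,750.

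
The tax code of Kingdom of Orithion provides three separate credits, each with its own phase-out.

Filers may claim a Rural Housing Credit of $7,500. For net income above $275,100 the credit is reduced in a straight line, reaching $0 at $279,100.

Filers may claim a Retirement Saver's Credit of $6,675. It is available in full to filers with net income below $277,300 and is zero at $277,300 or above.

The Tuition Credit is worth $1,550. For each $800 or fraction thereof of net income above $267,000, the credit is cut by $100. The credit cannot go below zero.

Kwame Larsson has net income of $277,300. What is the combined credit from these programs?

$3,625

Rural Housing Credit: $277,300 is $2,200 into a $4,000 phase-out range, leaving 1,800/4,000 of the credit: $7,500 × 1,800/4,000 = $3,375.
Retirement Saver's Credit: $277,300 meets or exceeds the $277,300 cutoff, so the credit is $0.
Tuition Credit: income exceeds $267,000 by $10,300, which is 13 full-or-partial $800 increments; reduction = 13 × $100 = $1,300, leaving $250.
Total: $3,375 + $0 + $250 = $3,625.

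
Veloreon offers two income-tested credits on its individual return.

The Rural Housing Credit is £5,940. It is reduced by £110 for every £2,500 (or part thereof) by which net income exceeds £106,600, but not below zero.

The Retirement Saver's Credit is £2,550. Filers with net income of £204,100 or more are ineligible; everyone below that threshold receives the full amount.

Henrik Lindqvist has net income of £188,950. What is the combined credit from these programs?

£4,860

Rural Housing Credit: income exceeds £106,600 by £82,350, which is 33 full-or-partial £2,500 increments; reduction = 33 × £110 = £3,630, leaving £2,310.
Retirement Saver's Credit: £188,950 is below the £204,100 cutoff, so the full £2,550 applies.
Total: £2,310 + £2,550 = £4,860.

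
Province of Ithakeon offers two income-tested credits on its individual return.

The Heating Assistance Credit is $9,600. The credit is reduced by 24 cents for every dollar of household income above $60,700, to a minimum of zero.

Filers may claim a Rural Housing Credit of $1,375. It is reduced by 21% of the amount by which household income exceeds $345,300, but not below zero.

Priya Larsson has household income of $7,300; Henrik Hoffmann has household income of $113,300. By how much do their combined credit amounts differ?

$9,600

Priya ($7,300): Heating Assistance Credit: $7,300 is at or below the $60,700 threshold, so the full $9,600 applies. Rural Housing Credit: $7,300 is at or below the $345,300 threshold, so the full $1,375 applies. total $9,600 + $1,375 = $10,975
Henrik ($113,300): Heating Assistance Credit: 24% of the $52,600 excess over $60,700 is $12,624 ≥ base, so the credit is $0. Rural Housing Credit: $113,300 is at or below the $345,300 threshold, so the full $1,375 applies. total $0 + $1,375 = $1,375
Difference: |$10,975 − $1,375| = $9,600.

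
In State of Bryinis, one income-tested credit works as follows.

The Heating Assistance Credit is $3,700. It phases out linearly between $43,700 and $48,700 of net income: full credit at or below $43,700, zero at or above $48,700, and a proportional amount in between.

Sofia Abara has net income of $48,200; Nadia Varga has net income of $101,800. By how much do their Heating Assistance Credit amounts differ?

Sofia ($48,200): Heating Assistance Credit: $48,200 is $4,500 into a $5,000 phase-out range, leaving 500/5,000 of the credit: $3,700 × 500/5,000 = $370.
Nadia ($101,800): Heating Assistance Credit: $101,800 is at or above $48,700, so the credit is $0.
Difference: |$370 − $0| = $370.

$370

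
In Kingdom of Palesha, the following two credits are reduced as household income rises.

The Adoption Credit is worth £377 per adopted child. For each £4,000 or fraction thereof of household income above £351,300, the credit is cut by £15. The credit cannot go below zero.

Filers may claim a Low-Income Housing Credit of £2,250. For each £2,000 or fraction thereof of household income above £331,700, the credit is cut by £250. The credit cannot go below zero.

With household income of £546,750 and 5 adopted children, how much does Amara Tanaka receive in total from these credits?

Adoption Credit: base = 5 × £377 = £1,885. income exceeds £351,300 by £195,450, which is 49 full-or-partial £4,000 increments; reduction = 49 × £15 = £735, leaving £1,150.
Low-Income Housing Credit: income exceeds £331,700 by £215,050 → 108 increments × £250 = £27,000 ≥ base, so the credit is £0.
Total: £1,150 + £0 = £1,150.

£1,150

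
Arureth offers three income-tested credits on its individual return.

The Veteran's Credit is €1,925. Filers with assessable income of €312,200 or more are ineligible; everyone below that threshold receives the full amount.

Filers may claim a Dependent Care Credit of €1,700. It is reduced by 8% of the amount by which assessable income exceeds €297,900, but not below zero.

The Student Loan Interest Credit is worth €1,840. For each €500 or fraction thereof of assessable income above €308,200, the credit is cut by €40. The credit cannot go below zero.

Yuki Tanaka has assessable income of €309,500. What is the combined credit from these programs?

Veteran's Credit: €309,500 is below the €312,200 cutoff, so the full €1,925 applies.
Dependent Care Credit: 8% of the €11,600 excess over €297,900 is €928; credit = €1,700 − €928 = €772.
Student Loan Interest Credit: income exceeds €308,200 by €1,300, which is 3 full-or-partial €500 increments; reduction = 3 × €40 = €120, leaving €1,720.
Total: €1,925 + €772 + €1,720 = €4,417.

€4,417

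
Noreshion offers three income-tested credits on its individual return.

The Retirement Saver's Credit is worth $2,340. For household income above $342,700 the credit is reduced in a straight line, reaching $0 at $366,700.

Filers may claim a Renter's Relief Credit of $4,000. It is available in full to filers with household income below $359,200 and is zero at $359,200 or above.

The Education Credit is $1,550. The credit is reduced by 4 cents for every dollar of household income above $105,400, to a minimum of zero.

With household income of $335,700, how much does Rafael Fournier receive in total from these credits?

Retirement Saver's Credit: $335,700 is at or below the $342,700 threshold, so the full $2,340 applies.
Renter's Relief Credit: $335,700 is below the $359,200 cutoff, so the full $4,000 applies.
Education Credit: 4% of the $230,300 excess over $105,400 is $9,212 ≥ base, so the credit is $0.
Total: $2,340 + $4,000 + $0 = $6,340.

$6,340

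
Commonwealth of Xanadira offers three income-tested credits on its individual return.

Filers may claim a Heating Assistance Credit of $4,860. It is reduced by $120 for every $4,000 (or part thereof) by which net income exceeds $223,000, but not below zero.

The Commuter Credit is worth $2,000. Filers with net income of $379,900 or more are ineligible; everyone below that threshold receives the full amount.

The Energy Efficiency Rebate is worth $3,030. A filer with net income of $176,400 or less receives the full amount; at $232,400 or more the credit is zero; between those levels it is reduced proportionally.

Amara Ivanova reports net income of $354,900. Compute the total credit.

Heating Assistance Credit: income exceeds $223,000 by $131,900, which is 33 full-or-partial $4,000 increments; reduction = 33 × $120 = $3,960, leaving $900.
Commuter Credit: $354,900 is below the $379,900 cutoff, so the full $2,000 applies.
Energy Efficiency Rebate: $354,900 is at or above $232,400, so the credit is $0.
Total: $900 + $2,000 + $0 = $2,900.

$2,900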